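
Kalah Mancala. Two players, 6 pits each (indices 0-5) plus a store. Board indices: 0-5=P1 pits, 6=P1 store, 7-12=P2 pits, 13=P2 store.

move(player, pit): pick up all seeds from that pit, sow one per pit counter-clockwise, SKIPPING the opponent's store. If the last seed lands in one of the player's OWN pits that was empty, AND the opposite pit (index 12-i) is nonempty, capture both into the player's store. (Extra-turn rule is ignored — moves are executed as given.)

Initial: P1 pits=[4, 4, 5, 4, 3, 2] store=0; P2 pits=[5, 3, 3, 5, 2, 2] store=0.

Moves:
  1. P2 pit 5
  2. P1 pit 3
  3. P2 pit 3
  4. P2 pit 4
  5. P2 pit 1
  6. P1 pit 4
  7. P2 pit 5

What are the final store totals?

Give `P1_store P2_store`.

Move 1: P2 pit5 -> P1=[5,4,5,4,3,2](0) P2=[5,3,3,5,2,0](1)
Move 2: P1 pit3 -> P1=[5,4,5,0,4,3](1) P2=[6,3,3,5,2,0](1)
Move 3: P2 pit3 -> P1=[6,5,5,0,4,3](1) P2=[6,3,3,0,3,1](2)
Move 4: P2 pit4 -> P1=[7,5,5,0,4,3](1) P2=[6,3,3,0,0,2](3)
Move 5: P2 pit1 -> P1=[7,0,5,0,4,3](1) P2=[6,0,4,1,0,2](9)
Move 6: P1 pit4 -> P1=[7,0,5,0,0,4](2) P2=[7,1,4,1,0,2](9)
Move 7: P2 pit5 -> P1=[8,0,5,0,0,4](2) P2=[7,1,4,1,0,0](10)

Answer: 2 10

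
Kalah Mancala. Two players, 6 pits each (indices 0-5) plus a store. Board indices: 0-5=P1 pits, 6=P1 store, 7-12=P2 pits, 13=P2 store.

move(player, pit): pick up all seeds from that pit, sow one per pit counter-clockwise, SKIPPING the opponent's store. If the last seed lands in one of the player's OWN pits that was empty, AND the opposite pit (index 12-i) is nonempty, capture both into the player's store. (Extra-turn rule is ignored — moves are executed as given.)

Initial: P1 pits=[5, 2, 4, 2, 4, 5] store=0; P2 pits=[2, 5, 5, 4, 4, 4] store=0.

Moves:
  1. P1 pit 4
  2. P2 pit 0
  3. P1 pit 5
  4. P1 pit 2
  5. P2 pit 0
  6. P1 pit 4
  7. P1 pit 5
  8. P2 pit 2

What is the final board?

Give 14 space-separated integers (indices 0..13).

Answer: 6 3 1 3 0 0 4 1 9 0 7 6 5 1

Derivation:
Move 1: P1 pit4 -> P1=[5,2,4,2,0,6](1) P2=[3,6,5,4,4,4](0)
Move 2: P2 pit0 -> P1=[5,2,4,2,0,6](1) P2=[0,7,6,5,4,4](0)
Move 3: P1 pit5 -> P1=[5,2,4,2,0,0](2) P2=[1,8,7,6,5,4](0)
Move 4: P1 pit2 -> P1=[5,2,0,3,1,1](3) P2=[1,8,7,6,5,4](0)
Move 5: P2 pit0 -> P1=[5,2,0,3,1,1](3) P2=[0,9,7,6,5,4](0)
Move 6: P1 pit4 -> P1=[5,2,0,3,0,2](3) P2=[0,9,7,6,5,4](0)
Move 7: P1 pit5 -> P1=[5,2,0,3,0,0](4) P2=[1,9,7,6,5,4](0)
Move 8: P2 pit2 -> P1=[6,3,1,3,0,0](4) P2=[1,9,0,7,6,5](1)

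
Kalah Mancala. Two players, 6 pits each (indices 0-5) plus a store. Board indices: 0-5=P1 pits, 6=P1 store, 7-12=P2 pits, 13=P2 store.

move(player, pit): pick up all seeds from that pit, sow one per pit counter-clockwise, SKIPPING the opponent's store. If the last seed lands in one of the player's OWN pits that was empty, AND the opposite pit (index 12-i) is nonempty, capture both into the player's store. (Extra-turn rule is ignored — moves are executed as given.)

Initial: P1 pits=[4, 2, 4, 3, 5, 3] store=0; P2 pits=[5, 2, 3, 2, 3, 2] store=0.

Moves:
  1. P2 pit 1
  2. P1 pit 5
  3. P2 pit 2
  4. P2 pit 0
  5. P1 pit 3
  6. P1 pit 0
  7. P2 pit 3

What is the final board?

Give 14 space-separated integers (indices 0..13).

Answer: 1 4 5 1 7 1 2 0 2 1 0 6 5 3

Derivation:
Move 1: P2 pit1 -> P1=[4,2,4,3,5,3](0) P2=[5,0,4,3,3,2](0)
Move 2: P1 pit5 -> P1=[4,2,4,3,5,0](1) P2=[6,1,4,3,3,2](0)
Move 3: P2 pit2 -> P1=[4,2,4,3,5,0](1) P2=[6,1,0,4,4,3](1)
Move 4: P2 pit0 -> P1=[4,2,4,3,5,0](1) P2=[0,2,1,5,5,4](2)
Move 5: P1 pit3 -> P1=[4,2,4,0,6,1](2) P2=[0,2,1,5,5,4](2)
Move 6: P1 pit0 -> P1=[0,3,5,1,7,1](2) P2=[0,2,1,5,5,4](2)
Move 7: P2 pit3 -> P1=[1,4,5,1,7,1](2) P2=[0,2,1,0,6,5](3)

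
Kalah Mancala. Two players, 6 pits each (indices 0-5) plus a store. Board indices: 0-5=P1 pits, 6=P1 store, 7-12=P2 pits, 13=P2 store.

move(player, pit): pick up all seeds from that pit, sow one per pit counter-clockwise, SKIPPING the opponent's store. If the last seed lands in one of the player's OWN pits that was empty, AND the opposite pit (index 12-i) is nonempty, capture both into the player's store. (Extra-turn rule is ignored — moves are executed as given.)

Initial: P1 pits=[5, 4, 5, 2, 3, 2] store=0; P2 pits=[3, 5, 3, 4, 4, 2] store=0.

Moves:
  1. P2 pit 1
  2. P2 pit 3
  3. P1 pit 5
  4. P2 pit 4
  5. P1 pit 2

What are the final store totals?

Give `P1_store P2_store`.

Move 1: P2 pit1 -> P1=[5,4,5,2,3,2](0) P2=[3,0,4,5,5,3](1)
Move 2: P2 pit3 -> P1=[6,5,5,2,3,2](0) P2=[3,0,4,0,6,4](2)
Move 3: P1 pit5 -> P1=[6,5,5,2,3,0](1) P2=[4,0,4,0,6,4](2)
Move 4: P2 pit4 -> P1=[7,6,6,3,3,0](1) P2=[4,0,4,0,0,5](3)
Move 5: P1 pit2 -> P1=[7,6,0,4,4,1](2) P2=[5,1,4,0,0,5](3)

Answer: 2 3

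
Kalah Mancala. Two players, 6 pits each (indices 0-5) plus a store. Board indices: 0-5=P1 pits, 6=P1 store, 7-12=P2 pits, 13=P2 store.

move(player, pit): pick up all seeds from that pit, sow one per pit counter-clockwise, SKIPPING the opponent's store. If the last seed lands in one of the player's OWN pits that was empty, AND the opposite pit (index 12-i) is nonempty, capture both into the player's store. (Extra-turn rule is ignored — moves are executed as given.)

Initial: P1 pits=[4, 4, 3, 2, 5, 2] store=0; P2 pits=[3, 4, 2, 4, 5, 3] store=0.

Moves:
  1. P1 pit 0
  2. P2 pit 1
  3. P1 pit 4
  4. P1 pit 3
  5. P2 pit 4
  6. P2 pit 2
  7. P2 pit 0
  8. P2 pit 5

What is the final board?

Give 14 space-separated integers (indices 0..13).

Answer: 2 7 6 2 2 4 2 0 2 1 8 2 0 3

Derivation:
Move 1: P1 pit0 -> P1=[0,5,4,3,6,2](0) P2=[3,4,2,4,5,3](0)
Move 2: P2 pit1 -> P1=[0,5,4,3,6,2](0) P2=[3,0,3,5,6,4](0)
Move 3: P1 pit4 -> P1=[0,5,4,3,0,3](1) P2=[4,1,4,6,6,4](0)
Move 4: P1 pit3 -> P1=[0,5,4,0,1,4](2) P2=[4,1,4,6,6,4](0)
Move 5: P2 pit4 -> P1=[1,6,5,1,1,4](2) P2=[4,1,4,6,0,5](1)
Move 6: P2 pit2 -> P1=[1,6,5,1,1,4](2) P2=[4,1,0,7,1,6](2)
Move 7: P2 pit0 -> P1=[1,6,5,1,1,4](2) P2=[0,2,1,8,2,6](2)
Move 8: P2 pit5 -> P1=[2,7,6,2,2,4](2) P2=[0,2,1,8,2,0](3)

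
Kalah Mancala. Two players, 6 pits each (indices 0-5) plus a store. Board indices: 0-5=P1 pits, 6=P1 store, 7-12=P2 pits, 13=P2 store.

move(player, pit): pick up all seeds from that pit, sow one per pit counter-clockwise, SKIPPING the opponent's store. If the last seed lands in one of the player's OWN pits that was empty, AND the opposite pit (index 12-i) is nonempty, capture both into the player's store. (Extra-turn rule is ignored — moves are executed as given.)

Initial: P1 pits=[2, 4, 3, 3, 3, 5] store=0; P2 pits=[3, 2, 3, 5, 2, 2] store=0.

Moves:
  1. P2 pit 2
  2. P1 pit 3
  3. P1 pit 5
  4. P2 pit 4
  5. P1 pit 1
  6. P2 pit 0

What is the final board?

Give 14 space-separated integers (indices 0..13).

Move 1: P2 pit2 -> P1=[2,4,3,3,3,5](0) P2=[3,2,0,6,3,3](0)
Move 2: P1 pit3 -> P1=[2,4,3,0,4,6](1) P2=[3,2,0,6,3,3](0)
Move 3: P1 pit5 -> P1=[2,4,3,0,4,0](2) P2=[4,3,1,7,4,3](0)
Move 4: P2 pit4 -> P1=[3,5,3,0,4,0](2) P2=[4,3,1,7,0,4](1)
Move 5: P1 pit1 -> P1=[3,0,4,1,5,1](3) P2=[4,3,1,7,0,4](1)
Move 6: P2 pit0 -> P1=[3,0,4,1,5,1](3) P2=[0,4,2,8,1,4](1)

Answer: 3 0 4 1 5 1 3 0 4 2 8 1 4 1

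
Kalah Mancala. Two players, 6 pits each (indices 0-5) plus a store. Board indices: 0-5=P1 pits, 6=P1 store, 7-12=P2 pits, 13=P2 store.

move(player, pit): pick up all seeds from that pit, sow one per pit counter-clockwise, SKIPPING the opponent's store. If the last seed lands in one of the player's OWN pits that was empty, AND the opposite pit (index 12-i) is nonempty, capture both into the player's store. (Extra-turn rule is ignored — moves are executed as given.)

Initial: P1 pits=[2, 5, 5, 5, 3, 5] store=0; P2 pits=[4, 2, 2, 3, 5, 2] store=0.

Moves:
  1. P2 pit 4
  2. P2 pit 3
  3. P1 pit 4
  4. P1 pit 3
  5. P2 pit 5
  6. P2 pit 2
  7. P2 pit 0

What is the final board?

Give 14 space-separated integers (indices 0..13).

Move 1: P2 pit4 -> P1=[3,6,6,5,3,5](0) P2=[4,2,2,3,0,3](1)
Move 2: P2 pit3 -> P1=[3,6,6,5,3,5](0) P2=[4,2,2,0,1,4](2)
Move 3: P1 pit4 -> P1=[3,6,6,5,0,6](1) P2=[5,2,2,0,1,4](2)
Move 4: P1 pit3 -> P1=[3,6,6,0,1,7](2) P2=[6,3,2,0,1,4](2)
Move 5: P2 pit5 -> P1=[4,7,7,0,1,7](2) P2=[6,3,2,0,1,0](3)
Move 6: P2 pit2 -> P1=[4,7,7,0,1,7](2) P2=[6,3,0,1,2,0](3)
Move 7: P2 pit0 -> P1=[4,7,7,0,1,7](2) P2=[0,4,1,2,3,1](4)

Answer: 4 7 7 0 1 7 2 0 4 1 2 3 1 4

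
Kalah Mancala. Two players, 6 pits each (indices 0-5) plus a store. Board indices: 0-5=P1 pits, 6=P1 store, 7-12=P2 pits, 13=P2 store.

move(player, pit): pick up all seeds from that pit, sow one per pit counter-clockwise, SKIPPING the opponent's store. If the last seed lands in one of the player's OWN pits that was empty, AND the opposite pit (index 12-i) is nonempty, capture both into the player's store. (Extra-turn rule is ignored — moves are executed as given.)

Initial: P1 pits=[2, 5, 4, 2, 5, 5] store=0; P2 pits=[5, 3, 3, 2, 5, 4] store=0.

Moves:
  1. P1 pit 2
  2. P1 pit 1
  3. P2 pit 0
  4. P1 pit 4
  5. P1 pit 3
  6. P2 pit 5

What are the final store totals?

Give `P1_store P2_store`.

Move 1: P1 pit2 -> P1=[2,5,0,3,6,6](1) P2=[5,3,3,2,5,4](0)
Move 2: P1 pit1 -> P1=[2,0,1,4,7,7](2) P2=[5,3,3,2,5,4](0)
Move 3: P2 pit0 -> P1=[2,0,1,4,7,7](2) P2=[0,4,4,3,6,5](0)
Move 4: P1 pit4 -> P1=[2,0,1,4,0,8](3) P2=[1,5,5,4,7,5](0)
Move 5: P1 pit3 -> P1=[2,0,1,0,1,9](4) P2=[2,5,5,4,7,5](0)
Move 6: P2 pit5 -> P1=[3,1,2,1,1,9](4) P2=[2,5,5,4,7,0](1)

Answer: 4 1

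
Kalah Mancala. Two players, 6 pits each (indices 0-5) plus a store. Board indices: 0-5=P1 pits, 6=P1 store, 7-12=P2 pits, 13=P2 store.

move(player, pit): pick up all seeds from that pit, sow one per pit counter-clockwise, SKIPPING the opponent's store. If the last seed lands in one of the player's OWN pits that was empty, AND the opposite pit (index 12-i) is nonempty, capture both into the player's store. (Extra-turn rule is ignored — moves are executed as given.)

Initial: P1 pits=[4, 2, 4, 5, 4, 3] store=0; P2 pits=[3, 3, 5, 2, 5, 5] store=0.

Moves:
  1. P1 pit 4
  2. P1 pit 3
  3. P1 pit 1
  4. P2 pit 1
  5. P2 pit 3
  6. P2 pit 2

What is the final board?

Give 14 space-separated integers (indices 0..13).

Answer: 4 0 0 0 1 5 8 5 0 0 0 7 7 8

Derivation:
Move 1: P1 pit4 -> P1=[4,2,4,5,0,4](1) P2=[4,4,5,2,5,5](0)
Move 2: P1 pit3 -> P1=[4,2,4,0,1,5](2) P2=[5,5,5,2,5,5](0)
Move 3: P1 pit1 -> P1=[4,0,5,0,1,5](8) P2=[5,5,0,2,5,5](0)
Move 4: P2 pit1 -> P1=[4,0,5,0,1,5](8) P2=[5,0,1,3,6,6](1)
Move 5: P2 pit3 -> P1=[4,0,5,0,1,5](8) P2=[5,0,1,0,7,7](2)
Move 6: P2 pit2 -> P1=[4,0,0,0,1,5](8) P2=[5,0,0,0,7,7](8)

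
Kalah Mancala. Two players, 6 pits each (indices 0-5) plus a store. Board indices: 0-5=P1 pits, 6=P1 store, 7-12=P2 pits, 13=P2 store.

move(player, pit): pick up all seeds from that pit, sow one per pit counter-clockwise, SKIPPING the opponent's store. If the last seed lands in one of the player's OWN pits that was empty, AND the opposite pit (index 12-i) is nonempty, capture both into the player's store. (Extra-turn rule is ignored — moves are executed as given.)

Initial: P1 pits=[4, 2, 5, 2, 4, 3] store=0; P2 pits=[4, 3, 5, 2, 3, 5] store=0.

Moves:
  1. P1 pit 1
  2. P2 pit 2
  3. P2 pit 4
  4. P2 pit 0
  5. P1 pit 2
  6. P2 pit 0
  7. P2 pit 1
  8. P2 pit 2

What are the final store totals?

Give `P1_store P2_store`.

Move 1: P1 pit1 -> P1=[4,0,6,3,4,3](0) P2=[4,3,5,2,3,5](0)
Move 2: P2 pit2 -> P1=[5,0,6,3,4,3](0) P2=[4,3,0,3,4,6](1)
Move 3: P2 pit4 -> P1=[6,1,6,3,4,3](0) P2=[4,3,0,3,0,7](2)
Move 4: P2 pit0 -> P1=[6,0,6,3,4,3](0) P2=[0,4,1,4,0,7](4)
Move 5: P1 pit2 -> P1=[6,0,0,4,5,4](1) P2=[1,5,1,4,0,7](4)
Move 6: P2 pit0 -> P1=[6,0,0,4,5,4](1) P2=[0,6,1,4,0,7](4)
Move 7: P2 pit1 -> P1=[7,0,0,4,5,4](1) P2=[0,0,2,5,1,8](5)
Move 8: P2 pit2 -> P1=[7,0,0,4,5,4](1) P2=[0,0,0,6,2,8](5)

Answer: 1 5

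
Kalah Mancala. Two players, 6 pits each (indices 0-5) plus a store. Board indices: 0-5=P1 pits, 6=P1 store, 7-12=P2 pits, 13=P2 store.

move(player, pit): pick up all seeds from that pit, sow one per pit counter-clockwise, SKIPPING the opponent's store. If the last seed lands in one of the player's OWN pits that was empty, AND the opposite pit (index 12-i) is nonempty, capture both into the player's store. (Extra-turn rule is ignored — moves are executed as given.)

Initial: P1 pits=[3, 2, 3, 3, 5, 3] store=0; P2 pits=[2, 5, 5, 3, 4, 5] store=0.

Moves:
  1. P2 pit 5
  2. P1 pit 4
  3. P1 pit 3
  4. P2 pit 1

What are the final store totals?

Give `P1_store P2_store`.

Move 1: P2 pit5 -> P1=[4,3,4,4,5,3](0) P2=[2,5,5,3,4,0](1)
Move 2: P1 pit4 -> P1=[4,3,4,4,0,4](1) P2=[3,6,6,3,4,0](1)
Move 3: P1 pit3 -> P1=[4,3,4,0,1,5](2) P2=[4,6,6,3,4,0](1)
Move 4: P2 pit1 -> P1=[5,3,4,0,1,5](2) P2=[4,0,7,4,5,1](2)

Answer: 2 2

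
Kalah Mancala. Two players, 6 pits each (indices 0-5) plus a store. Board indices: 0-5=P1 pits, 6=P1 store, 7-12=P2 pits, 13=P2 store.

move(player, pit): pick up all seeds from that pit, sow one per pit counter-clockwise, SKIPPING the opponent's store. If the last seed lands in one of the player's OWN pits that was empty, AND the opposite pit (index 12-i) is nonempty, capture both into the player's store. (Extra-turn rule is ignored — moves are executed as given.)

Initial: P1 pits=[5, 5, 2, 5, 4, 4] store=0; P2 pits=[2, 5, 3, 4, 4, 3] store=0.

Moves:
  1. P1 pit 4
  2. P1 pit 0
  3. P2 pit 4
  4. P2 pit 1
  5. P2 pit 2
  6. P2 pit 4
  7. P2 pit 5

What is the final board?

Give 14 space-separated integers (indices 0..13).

Move 1: P1 pit4 -> P1=[5,5,2,5,0,5](1) P2=[3,6,3,4,4,3](0)
Move 2: P1 pit0 -> P1=[0,6,3,6,1,6](1) P2=[3,6,3,4,4,3](0)
Move 3: P2 pit4 -> P1=[1,7,3,6,1,6](1) P2=[3,6,3,4,0,4](1)
Move 4: P2 pit1 -> P1=[2,7,3,6,1,6](1) P2=[3,0,4,5,1,5](2)
Move 5: P2 pit2 -> P1=[2,7,3,6,1,6](1) P2=[3,0,0,6,2,6](3)
Move 6: P2 pit4 -> P1=[2,7,3,6,1,6](1) P2=[3,0,0,6,0,7](4)
Move 7: P2 pit5 -> P1=[3,8,4,7,2,7](1) P2=[3,0,0,6,0,0](5)

Answer: 3 8 4 7 2 7 1 3 0 0 6 0 0 5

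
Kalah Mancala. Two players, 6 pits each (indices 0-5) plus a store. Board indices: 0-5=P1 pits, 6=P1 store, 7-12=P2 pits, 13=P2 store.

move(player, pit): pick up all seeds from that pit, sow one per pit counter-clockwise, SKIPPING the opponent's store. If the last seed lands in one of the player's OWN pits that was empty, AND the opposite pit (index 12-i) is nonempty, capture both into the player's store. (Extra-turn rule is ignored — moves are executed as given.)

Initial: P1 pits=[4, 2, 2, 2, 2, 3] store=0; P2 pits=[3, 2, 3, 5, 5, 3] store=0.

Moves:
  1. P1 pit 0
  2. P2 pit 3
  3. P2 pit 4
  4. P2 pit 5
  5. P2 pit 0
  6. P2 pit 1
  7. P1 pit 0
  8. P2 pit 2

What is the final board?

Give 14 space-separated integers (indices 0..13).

Answer: 1 1 1 6 3 3 0 0 0 0 2 1 1 17

Derivation:
Move 1: P1 pit0 -> P1=[0,3,3,3,3,3](0) P2=[3,2,3,5,5,3](0)
Move 2: P2 pit3 -> P1=[1,4,3,3,3,3](0) P2=[3,2,3,0,6,4](1)
Move 3: P2 pit4 -> P1=[2,5,4,4,3,3](0) P2=[3,2,3,0,0,5](2)
Move 4: P2 pit5 -> P1=[3,6,5,5,3,3](0) P2=[3,2,3,0,0,0](3)
Move 5: P2 pit0 -> P1=[3,6,0,5,3,3](0) P2=[0,3,4,0,0,0](9)
Move 6: P2 pit1 -> P1=[3,0,0,5,3,3](0) P2=[0,0,5,1,0,0](16)
Move 7: P1 pit0 -> P1=[0,1,1,6,3,3](0) P2=[0,0,5,1,0,0](16)
Move 8: P2 pit2 -> P1=[1,1,1,6,3,3](0) P2=[0,0,0,2,1,1](17)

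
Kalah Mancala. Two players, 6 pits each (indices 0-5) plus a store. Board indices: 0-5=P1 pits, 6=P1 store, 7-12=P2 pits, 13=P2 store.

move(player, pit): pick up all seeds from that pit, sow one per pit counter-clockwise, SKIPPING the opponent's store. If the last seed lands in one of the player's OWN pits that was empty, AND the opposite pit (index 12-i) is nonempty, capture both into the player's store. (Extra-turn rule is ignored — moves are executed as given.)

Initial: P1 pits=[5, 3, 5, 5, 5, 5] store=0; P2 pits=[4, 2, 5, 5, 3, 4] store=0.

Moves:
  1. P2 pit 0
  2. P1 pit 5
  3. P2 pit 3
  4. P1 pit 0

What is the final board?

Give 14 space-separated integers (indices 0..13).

Move 1: P2 pit0 -> P1=[5,3,5,5,5,5](0) P2=[0,3,6,6,4,4](0)
Move 2: P1 pit5 -> P1=[5,3,5,5,5,0](1) P2=[1,4,7,7,4,4](0)
Move 3: P2 pit3 -> P1=[6,4,6,6,5,0](1) P2=[1,4,7,0,5,5](1)
Move 4: P1 pit0 -> P1=[0,5,7,7,6,1](2) P2=[1,4,7,0,5,5](1)

Answer: 0 5 7 7 6 1 2 1 4 7 0 5 5 1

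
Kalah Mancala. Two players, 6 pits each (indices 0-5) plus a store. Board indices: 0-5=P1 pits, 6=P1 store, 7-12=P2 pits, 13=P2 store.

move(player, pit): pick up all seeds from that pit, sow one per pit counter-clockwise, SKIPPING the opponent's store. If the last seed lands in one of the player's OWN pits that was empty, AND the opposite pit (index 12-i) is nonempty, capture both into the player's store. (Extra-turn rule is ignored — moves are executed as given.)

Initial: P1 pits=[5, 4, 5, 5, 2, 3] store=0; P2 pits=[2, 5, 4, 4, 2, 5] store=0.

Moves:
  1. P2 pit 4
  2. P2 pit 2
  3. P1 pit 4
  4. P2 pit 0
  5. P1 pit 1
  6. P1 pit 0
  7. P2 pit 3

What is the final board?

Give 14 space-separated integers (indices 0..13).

Move 1: P2 pit4 -> P1=[5,4,5,5,2,3](0) P2=[2,5,4,4,0,6](1)
Move 2: P2 pit2 -> P1=[5,4,5,5,2,3](0) P2=[2,5,0,5,1,7](2)
Move 3: P1 pit4 -> P1=[5,4,5,5,0,4](1) P2=[2,5,0,5,1,7](2)
Move 4: P2 pit0 -> P1=[5,4,5,0,0,4](1) P2=[0,6,0,5,1,7](8)
Move 5: P1 pit1 -> P1=[5,0,6,1,1,5](1) P2=[0,6,0,5,1,7](8)
Move 6: P1 pit0 -> P1=[0,1,7,2,2,6](1) P2=[0,6,0,5,1,7](8)
Move 7: P2 pit3 -> P1=[1,2,7,2,2,6](1) P2=[0,6,0,0,2,8](9)

Answer: 1 2 7 2 2 6 1 0 6 0 0 2 8 9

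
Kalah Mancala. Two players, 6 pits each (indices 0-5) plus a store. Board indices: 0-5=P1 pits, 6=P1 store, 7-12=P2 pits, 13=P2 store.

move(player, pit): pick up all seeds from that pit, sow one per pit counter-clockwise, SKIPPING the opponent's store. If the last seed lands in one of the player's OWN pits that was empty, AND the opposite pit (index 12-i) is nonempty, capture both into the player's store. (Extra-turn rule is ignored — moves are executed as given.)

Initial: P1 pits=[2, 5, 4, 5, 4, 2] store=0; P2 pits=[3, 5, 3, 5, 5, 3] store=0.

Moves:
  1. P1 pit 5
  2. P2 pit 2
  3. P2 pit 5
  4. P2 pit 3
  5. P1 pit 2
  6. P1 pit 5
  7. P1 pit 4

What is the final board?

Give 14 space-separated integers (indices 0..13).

Move 1: P1 pit5 -> P1=[2,5,4,5,4,0](1) P2=[4,5,3,5,5,3](0)
Move 2: P2 pit2 -> P1=[2,5,4,5,4,0](1) P2=[4,5,0,6,6,4](0)
Move 3: P2 pit5 -> P1=[3,6,5,5,4,0](1) P2=[4,5,0,6,6,0](1)
Move 4: P2 pit3 -> P1=[4,7,6,5,4,0](1) P2=[4,5,0,0,7,1](2)
Move 5: P1 pit2 -> P1=[4,7,0,6,5,1](2) P2=[5,6,0,0,7,1](2)
Move 6: P1 pit5 -> P1=[4,7,0,6,5,0](3) P2=[5,6,0,0,7,1](2)
Move 7: P1 pit4 -> P1=[4,7,0,6,0,1](4) P2=[6,7,1,0,7,1](2)

Answer: 4 7 0 6 0 1 4 6 7 1 0 7 1 2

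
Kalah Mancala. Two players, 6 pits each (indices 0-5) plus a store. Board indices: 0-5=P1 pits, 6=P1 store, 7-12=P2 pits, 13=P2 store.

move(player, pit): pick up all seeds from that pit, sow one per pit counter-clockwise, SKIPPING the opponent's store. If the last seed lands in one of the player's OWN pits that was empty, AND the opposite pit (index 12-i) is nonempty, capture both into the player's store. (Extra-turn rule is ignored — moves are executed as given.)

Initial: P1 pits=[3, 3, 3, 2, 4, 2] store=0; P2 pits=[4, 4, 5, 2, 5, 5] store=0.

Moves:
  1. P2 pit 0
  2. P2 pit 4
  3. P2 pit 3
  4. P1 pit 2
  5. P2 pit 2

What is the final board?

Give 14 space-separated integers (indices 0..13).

Answer: 5 5 0 4 5 3 1 0 5 0 1 2 8 3

Derivation:
Move 1: P2 pit0 -> P1=[3,3,3,2,4,2](0) P2=[0,5,6,3,6,5](0)
Move 2: P2 pit4 -> P1=[4,4,4,3,4,2](0) P2=[0,5,6,3,0,6](1)
Move 3: P2 pit3 -> P1=[4,4,4,3,4,2](0) P2=[0,5,6,0,1,7](2)
Move 4: P1 pit2 -> P1=[4,4,0,4,5,3](1) P2=[0,5,6,0,1,7](2)
Move 5: P2 pit2 -> P1=[5,5,0,4,5,3](1) P2=[0,5,0,1,2,8](3)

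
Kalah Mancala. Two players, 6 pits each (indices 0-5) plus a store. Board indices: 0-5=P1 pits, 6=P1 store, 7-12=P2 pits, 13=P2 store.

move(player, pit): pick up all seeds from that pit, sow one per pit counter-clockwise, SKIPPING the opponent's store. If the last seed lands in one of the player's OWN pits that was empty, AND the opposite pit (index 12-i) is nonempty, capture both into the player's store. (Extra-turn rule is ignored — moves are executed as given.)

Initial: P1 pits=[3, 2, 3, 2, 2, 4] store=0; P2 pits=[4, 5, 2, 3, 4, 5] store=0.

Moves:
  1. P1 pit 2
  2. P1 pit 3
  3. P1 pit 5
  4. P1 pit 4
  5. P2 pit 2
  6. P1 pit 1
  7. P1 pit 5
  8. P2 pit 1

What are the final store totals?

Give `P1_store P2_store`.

Move 1: P1 pit2 -> P1=[3,2,0,3,3,5](0) P2=[4,5,2,3,4,5](0)
Move 2: P1 pit3 -> P1=[3,2,0,0,4,6](1) P2=[4,5,2,3,4,5](0)
Move 3: P1 pit5 -> P1=[3,2,0,0,4,0](2) P2=[5,6,3,4,5,5](0)
Move 4: P1 pit4 -> P1=[3,2,0,0,0,1](3) P2=[6,7,3,4,5,5](0)
Move 5: P2 pit2 -> P1=[3,2,0,0,0,1](3) P2=[6,7,0,5,6,6](0)
Move 6: P1 pit1 -> P1=[3,0,1,1,0,1](3) P2=[6,7,0,5,6,6](0)
Move 7: P1 pit5 -> P1=[3,0,1,1,0,0](4) P2=[6,7,0,5,6,6](0)
Move 8: P2 pit1 -> P1=[4,1,1,1,0,0](4) P2=[6,0,1,6,7,7](1)

Answer: 4 1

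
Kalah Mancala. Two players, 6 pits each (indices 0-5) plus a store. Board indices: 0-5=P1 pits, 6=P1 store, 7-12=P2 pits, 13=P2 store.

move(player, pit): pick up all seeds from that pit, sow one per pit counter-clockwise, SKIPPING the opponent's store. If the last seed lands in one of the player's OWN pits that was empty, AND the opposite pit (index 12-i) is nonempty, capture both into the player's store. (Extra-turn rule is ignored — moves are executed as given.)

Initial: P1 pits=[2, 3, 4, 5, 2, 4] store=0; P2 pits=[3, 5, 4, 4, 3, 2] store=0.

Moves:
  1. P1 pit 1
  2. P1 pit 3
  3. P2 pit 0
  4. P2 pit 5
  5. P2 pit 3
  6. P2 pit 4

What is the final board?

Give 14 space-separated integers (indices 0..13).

Move 1: P1 pit1 -> P1=[2,0,5,6,3,4](0) P2=[3,5,4,4,3,2](0)
Move 2: P1 pit3 -> P1=[2,0,5,0,4,5](1) P2=[4,6,5,4,3,2](0)
Move 3: P2 pit0 -> P1=[2,0,5,0,4,5](1) P2=[0,7,6,5,4,2](0)
Move 4: P2 pit5 -> P1=[3,0,5,0,4,5](1) P2=[0,7,6,5,4,0](1)
Move 5: P2 pit3 -> P1=[4,1,5,0,4,5](1) P2=[0,7,6,0,5,1](2)
Move 6: P2 pit4 -> P1=[5,2,6,0,4,5](1) P2=[0,7,6,0,0,2](3)

Answer: 5 2 6 0 4 5 1 0 7 6 0 0 2 3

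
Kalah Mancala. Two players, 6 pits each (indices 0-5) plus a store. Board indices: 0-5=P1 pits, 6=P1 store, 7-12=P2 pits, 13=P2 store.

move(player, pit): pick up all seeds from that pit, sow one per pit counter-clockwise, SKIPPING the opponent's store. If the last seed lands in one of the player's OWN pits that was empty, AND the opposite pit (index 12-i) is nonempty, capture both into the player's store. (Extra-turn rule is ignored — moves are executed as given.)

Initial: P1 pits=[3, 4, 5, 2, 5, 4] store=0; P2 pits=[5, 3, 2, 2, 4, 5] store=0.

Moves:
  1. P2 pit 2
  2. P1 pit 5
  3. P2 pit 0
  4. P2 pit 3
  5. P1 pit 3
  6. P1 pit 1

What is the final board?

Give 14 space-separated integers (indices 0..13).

Answer: 4 0 6 1 7 2 1 0 5 2 0 7 7 2

Derivation:
Move 1: P2 pit2 -> P1=[3,4,5,2,5,4](0) P2=[5,3,0,3,5,5](0)
Move 2: P1 pit5 -> P1=[3,4,5,2,5,0](1) P2=[6,4,1,3,5,5](0)
Move 3: P2 pit0 -> P1=[3,4,5,2,5,0](1) P2=[0,5,2,4,6,6](1)
Move 4: P2 pit3 -> P1=[4,4,5,2,5,0](1) P2=[0,5,2,0,7,7](2)
Move 5: P1 pit3 -> P1=[4,4,5,0,6,1](1) P2=[0,5,2,0,7,7](2)
Move 6: P1 pit1 -> P1=[4,0,6,1,7,2](1) P2=[0,5,2,0,7,7](2)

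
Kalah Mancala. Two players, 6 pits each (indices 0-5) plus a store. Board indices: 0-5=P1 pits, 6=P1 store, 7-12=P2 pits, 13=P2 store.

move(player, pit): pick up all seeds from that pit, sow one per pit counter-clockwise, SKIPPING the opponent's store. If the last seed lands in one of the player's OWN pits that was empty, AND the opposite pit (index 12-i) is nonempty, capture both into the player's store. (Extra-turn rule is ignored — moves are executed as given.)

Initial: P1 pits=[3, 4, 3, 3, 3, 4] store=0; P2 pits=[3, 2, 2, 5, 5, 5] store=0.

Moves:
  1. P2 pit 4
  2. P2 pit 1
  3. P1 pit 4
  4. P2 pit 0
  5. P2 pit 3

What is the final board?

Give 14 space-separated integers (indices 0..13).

Move 1: P2 pit4 -> P1=[4,5,4,3,3,4](0) P2=[3,2,2,5,0,6](1)
Move 2: P2 pit1 -> P1=[4,5,4,3,3,4](0) P2=[3,0,3,6,0,6](1)
Move 3: P1 pit4 -> P1=[4,5,4,3,0,5](1) P2=[4,0,3,6,0,6](1)
Move 4: P2 pit0 -> P1=[4,0,4,3,0,5](1) P2=[0,1,4,7,0,6](7)
Move 5: P2 pit3 -> P1=[5,1,5,4,0,5](1) P2=[0,1,4,0,1,7](8)

Answer: 5 1 5 4 0 5 1 0 1 4 0 1 7 8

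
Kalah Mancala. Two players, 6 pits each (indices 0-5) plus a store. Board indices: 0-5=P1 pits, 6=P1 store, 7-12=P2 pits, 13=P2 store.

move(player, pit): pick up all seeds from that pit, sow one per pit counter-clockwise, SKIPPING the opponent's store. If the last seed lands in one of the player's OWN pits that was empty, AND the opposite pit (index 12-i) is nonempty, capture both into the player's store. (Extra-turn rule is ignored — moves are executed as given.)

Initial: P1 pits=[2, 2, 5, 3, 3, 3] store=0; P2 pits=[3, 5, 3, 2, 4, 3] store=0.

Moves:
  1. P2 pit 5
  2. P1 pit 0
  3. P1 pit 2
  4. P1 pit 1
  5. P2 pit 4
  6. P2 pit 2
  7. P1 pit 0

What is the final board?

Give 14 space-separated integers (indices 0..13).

Move 1: P2 pit5 -> P1=[3,3,5,3,3,3](0) P2=[3,5,3,2,4,0](1)
Move 2: P1 pit0 -> P1=[0,4,6,4,3,3](0) P2=[3,5,3,2,4,0](1)
Move 3: P1 pit2 -> P1=[0,4,0,5,4,4](1) P2=[4,6,3,2,4,0](1)
Move 4: P1 pit1 -> P1=[0,0,1,6,5,5](1) P2=[4,6,3,2,4,0](1)
Move 5: P2 pit4 -> P1=[1,1,1,6,5,5](1) P2=[4,6,3,2,0,1](2)
Move 6: P2 pit2 -> P1=[1,1,1,6,5,5](1) P2=[4,6,0,3,1,2](2)
Move 7: P1 pit0 -> P1=[0,2,1,6,5,5](1) P2=[4,6,0,3,1,2](2)

Answer: 0 2 1 6 5 5 1 4 6 0 3 1 2 2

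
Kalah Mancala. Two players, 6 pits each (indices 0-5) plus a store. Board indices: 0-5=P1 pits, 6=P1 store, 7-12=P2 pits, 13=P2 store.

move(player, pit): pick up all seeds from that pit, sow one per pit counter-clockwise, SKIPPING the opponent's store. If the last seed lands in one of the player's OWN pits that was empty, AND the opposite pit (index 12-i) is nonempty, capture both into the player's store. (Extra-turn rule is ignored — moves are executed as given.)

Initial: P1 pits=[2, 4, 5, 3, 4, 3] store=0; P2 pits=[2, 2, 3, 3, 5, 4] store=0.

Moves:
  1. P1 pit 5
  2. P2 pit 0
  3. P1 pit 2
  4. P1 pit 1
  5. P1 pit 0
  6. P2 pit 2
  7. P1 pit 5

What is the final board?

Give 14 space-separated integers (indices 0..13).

Answer: 0 1 2 5 6 0 3 2 4 0 5 6 5 1

Derivation:
Move 1: P1 pit5 -> P1=[2,4,5,3,4,0](1) P2=[3,3,3,3,5,4](0)
Move 2: P2 pit0 -> P1=[2,4,5,3,4,0](1) P2=[0,4,4,4,5,4](0)
Move 3: P1 pit2 -> P1=[2,4,0,4,5,1](2) P2=[1,4,4,4,5,4](0)
Move 4: P1 pit1 -> P1=[2,0,1,5,6,2](2) P2=[1,4,4,4,5,4](0)
Move 5: P1 pit0 -> P1=[0,1,2,5,6,2](2) P2=[1,4,4,4,5,4](0)
Move 6: P2 pit2 -> P1=[0,1,2,5,6,2](2) P2=[1,4,0,5,6,5](1)
Move 7: P1 pit5 -> P1=[0,1,2,5,6,0](3) P2=[2,4,0,5,6,5](1)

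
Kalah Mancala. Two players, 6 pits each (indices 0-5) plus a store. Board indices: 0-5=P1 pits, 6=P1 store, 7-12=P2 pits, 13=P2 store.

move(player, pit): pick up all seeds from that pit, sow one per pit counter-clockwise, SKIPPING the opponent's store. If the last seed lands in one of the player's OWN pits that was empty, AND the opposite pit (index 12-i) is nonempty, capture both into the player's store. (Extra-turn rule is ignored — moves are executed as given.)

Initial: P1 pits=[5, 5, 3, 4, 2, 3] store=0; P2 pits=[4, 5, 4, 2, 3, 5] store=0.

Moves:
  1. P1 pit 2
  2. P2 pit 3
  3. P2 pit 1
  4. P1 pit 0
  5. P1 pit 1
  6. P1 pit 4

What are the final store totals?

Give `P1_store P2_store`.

Move 1: P1 pit2 -> P1=[5,5,0,5,3,4](0) P2=[4,5,4,2,3,5](0)
Move 2: P2 pit3 -> P1=[5,5,0,5,3,4](0) P2=[4,5,4,0,4,6](0)
Move 3: P2 pit1 -> P1=[5,5,0,5,3,4](0) P2=[4,0,5,1,5,7](1)
Move 4: P1 pit0 -> P1=[0,6,1,6,4,5](0) P2=[4,0,5,1,5,7](1)
Move 5: P1 pit1 -> P1=[0,0,2,7,5,6](1) P2=[5,0,5,1,5,7](1)
Move 6: P1 pit4 -> P1=[0,0,2,7,0,7](2) P2=[6,1,6,1,5,7](1)

Answer: 2 1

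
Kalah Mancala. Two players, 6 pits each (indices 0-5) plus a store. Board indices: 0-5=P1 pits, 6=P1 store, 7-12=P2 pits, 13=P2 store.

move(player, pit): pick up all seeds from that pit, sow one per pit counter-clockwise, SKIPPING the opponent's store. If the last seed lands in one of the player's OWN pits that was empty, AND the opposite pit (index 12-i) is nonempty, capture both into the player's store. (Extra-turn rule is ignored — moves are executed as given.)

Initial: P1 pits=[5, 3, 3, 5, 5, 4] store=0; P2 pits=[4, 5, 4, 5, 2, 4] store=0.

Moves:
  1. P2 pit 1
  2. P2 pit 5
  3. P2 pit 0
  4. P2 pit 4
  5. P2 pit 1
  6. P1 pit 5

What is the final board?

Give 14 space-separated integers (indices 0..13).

Answer: 7 5 4 6 5 0 1 1 1 8 7 0 1 3

Derivation:
Move 1: P2 pit1 -> P1=[5,3,3,5,5,4](0) P2=[4,0,5,6,3,5](1)
Move 2: P2 pit5 -> P1=[6,4,4,6,5,4](0) P2=[4,0,5,6,3,0](2)
Move 3: P2 pit0 -> P1=[6,4,4,6,5,4](0) P2=[0,1,6,7,4,0](2)
Move 4: P2 pit4 -> P1=[7,5,4,6,5,4](0) P2=[0,1,6,7,0,1](3)
Move 5: P2 pit1 -> P1=[7,5,4,6,5,4](0) P2=[0,0,7,7,0,1](3)
Move 6: P1 pit5 -> P1=[7,5,4,6,5,0](1) P2=[1,1,8,7,0,1](3)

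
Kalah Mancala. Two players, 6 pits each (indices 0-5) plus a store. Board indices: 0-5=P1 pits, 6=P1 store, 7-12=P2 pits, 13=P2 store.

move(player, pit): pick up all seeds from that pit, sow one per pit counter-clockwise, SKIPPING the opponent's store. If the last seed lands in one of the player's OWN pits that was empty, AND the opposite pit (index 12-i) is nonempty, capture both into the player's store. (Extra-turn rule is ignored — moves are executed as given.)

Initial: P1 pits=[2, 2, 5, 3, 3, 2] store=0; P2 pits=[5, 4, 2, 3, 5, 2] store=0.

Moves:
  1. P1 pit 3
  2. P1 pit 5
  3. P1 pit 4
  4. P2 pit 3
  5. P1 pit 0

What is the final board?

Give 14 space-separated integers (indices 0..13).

Move 1: P1 pit3 -> P1=[2,2,5,0,4,3](1) P2=[5,4,2,3,5,2](0)
Move 2: P1 pit5 -> P1=[2,2,5,0,4,0](2) P2=[6,5,2,3,5,2](0)
Move 3: P1 pit4 -> P1=[2,2,5,0,0,1](3) P2=[7,6,2,3,5,2](0)
Move 4: P2 pit3 -> P1=[2,2,5,0,0,1](3) P2=[7,6,2,0,6,3](1)
Move 5: P1 pit0 -> P1=[0,3,6,0,0,1](3) P2=[7,6,2,0,6,3](1)

Answer: 0 3 6 0 0 1 3 7 6 2 0 6 3 1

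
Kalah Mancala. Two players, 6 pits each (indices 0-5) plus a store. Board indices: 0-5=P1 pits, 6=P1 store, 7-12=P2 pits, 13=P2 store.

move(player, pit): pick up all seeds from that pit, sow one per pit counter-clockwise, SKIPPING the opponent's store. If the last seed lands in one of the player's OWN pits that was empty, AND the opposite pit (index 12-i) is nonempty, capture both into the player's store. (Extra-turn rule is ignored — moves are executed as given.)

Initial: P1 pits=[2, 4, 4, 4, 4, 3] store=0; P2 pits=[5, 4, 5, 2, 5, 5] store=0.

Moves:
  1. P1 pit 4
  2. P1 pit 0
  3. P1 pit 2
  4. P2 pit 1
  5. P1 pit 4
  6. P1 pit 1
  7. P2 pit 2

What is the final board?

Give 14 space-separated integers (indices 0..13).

Answer: 1 1 1 6 1 7 3 7 0 0 4 7 7 2

Derivation:
Move 1: P1 pit4 -> P1=[2,4,4,4,0,4](1) P2=[6,5,5,2,5,5](0)
Move 2: P1 pit0 -> P1=[0,5,5,4,0,4](1) P2=[6,5,5,2,5,5](0)
Move 3: P1 pit2 -> P1=[0,5,0,5,1,5](2) P2=[7,5,5,2,5,5](0)
Move 4: P2 pit1 -> P1=[0,5,0,5,1,5](2) P2=[7,0,6,3,6,6](1)
Move 5: P1 pit4 -> P1=[0,5,0,5,0,6](2) P2=[7,0,6,3,6,6](1)
Move 6: P1 pit1 -> P1=[0,0,1,6,1,7](3) P2=[7,0,6,3,6,6](1)
Move 7: P2 pit2 -> P1=[1,1,1,6,1,7](3) P2=[7,0,0,4,7,7](2)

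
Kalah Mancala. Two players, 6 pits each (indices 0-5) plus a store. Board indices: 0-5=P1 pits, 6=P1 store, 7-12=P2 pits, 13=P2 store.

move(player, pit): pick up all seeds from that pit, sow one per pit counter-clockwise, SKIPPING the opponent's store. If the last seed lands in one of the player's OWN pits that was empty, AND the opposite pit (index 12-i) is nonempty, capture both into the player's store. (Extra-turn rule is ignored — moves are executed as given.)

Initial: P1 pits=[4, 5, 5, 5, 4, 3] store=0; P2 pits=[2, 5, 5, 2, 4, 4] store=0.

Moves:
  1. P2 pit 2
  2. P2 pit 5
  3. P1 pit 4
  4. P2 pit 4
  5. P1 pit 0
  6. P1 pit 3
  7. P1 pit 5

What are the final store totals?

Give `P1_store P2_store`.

Answer: 4 3

Derivation:
Move 1: P2 pit2 -> P1=[5,5,5,5,4,3](0) P2=[2,5,0,3,5,5](1)
Move 2: P2 pit5 -> P1=[6,6,6,6,4,3](0) P2=[2,5,0,3,5,0](2)
Move 3: P1 pit4 -> P1=[6,6,6,6,0,4](1) P2=[3,6,0,3,5,0](2)
Move 4: P2 pit4 -> P1=[7,7,7,6,0,4](1) P2=[3,6,0,3,0,1](3)
Move 5: P1 pit0 -> P1=[0,8,8,7,1,5](2) P2=[4,6,0,3,0,1](3)
Move 6: P1 pit3 -> P1=[0,8,8,0,2,6](3) P2=[5,7,1,4,0,1](3)
Move 7: P1 pit5 -> P1=[0,8,8,0,2,0](4) P2=[6,8,2,5,1,1](3)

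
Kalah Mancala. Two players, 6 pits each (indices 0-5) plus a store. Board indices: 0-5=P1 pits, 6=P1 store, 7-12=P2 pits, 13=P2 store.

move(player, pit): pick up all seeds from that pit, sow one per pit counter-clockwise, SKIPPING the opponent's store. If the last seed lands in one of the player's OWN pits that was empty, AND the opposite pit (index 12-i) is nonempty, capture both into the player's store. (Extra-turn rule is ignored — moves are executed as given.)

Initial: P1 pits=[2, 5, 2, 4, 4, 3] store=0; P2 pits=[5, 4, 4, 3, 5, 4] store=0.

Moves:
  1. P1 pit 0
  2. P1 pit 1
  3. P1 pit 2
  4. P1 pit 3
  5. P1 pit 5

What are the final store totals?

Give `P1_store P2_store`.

Answer: 4 0

Derivation:
Move 1: P1 pit0 -> P1=[0,6,3,4,4,3](0) P2=[5,4,4,3,5,4](0)
Move 2: P1 pit1 -> P1=[0,0,4,5,5,4](1) P2=[6,4,4,3,5,4](0)
Move 3: P1 pit2 -> P1=[0,0,0,6,6,5](2) P2=[6,4,4,3,5,4](0)
Move 4: P1 pit3 -> P1=[0,0,0,0,7,6](3) P2=[7,5,5,3,5,4](0)
Move 5: P1 pit5 -> P1=[0,0,0,0,7,0](4) P2=[8,6,6,4,6,4](0)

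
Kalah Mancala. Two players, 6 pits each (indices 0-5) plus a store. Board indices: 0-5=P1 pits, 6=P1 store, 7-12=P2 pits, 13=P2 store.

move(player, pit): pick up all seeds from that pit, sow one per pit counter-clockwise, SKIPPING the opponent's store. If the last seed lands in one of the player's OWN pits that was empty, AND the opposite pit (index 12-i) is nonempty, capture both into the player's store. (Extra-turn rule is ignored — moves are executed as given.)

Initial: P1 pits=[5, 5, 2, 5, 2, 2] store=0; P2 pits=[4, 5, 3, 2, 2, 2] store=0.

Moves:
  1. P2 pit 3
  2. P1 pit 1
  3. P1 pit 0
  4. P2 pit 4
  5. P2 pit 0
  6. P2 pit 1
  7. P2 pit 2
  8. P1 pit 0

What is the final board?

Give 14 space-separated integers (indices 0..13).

Move 1: P2 pit3 -> P1=[5,5,2,5,2,2](0) P2=[4,5,3,0,3,3](0)
Move 2: P1 pit1 -> P1=[5,0,3,6,3,3](1) P2=[4,5,3,0,3,3](0)
Move 3: P1 pit0 -> P1=[0,1,4,7,4,4](1) P2=[4,5,3,0,3,3](0)
Move 4: P2 pit4 -> P1=[1,1,4,7,4,4](1) P2=[4,5,3,0,0,4](1)
Move 5: P2 pit0 -> P1=[1,0,4,7,4,4](1) P2=[0,6,4,1,0,4](3)
Move 6: P2 pit1 -> P1=[2,0,4,7,4,4](1) P2=[0,0,5,2,1,5](4)
Move 7: P2 pit2 -> P1=[3,0,4,7,4,4](1) P2=[0,0,0,3,2,6](5)
Move 8: P1 pit0 -> P1=[0,1,5,8,4,4](1) P2=[0,0,0,3,2,6](5)

Answer: 0 1 5 8 4 4 1 0 0 0 3 2 6 5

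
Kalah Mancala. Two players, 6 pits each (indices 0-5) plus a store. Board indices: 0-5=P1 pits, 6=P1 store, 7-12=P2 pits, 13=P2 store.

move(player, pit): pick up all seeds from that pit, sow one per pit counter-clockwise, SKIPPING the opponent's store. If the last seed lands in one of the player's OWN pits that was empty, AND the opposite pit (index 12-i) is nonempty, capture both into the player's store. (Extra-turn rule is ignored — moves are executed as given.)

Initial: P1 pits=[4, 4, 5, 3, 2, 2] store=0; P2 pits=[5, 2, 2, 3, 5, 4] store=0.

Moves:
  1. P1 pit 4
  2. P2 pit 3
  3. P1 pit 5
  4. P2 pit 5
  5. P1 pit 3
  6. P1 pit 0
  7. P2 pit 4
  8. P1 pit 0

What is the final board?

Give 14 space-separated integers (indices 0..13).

Move 1: P1 pit4 -> P1=[4,4,5,3,0,3](1) P2=[5,2,2,3,5,4](0)
Move 2: P2 pit3 -> P1=[4,4,5,3,0,3](1) P2=[5,2,2,0,6,5](1)
Move 3: P1 pit5 -> P1=[4,4,5,3,0,0](2) P2=[6,3,2,0,6,5](1)
Move 4: P2 pit5 -> P1=[5,5,6,4,0,0](2) P2=[6,3,2,0,6,0](2)
Move 5: P1 pit3 -> P1=[5,5,6,0,1,1](3) P2=[7,3,2,0,6,0](2)
Move 6: P1 pit0 -> P1=[0,6,7,1,2,2](3) P2=[7,3,2,0,6,0](2)
Move 7: P2 pit4 -> P1=[1,7,8,2,2,2](3) P2=[7,3,2,0,0,1](3)
Move 8: P1 pit0 -> P1=[0,8,8,2,2,2](3) P2=[7,3,2,0,0,1](3)

Answer: 0 8 8 2 2 2 3 7 3 2 0 0 1 3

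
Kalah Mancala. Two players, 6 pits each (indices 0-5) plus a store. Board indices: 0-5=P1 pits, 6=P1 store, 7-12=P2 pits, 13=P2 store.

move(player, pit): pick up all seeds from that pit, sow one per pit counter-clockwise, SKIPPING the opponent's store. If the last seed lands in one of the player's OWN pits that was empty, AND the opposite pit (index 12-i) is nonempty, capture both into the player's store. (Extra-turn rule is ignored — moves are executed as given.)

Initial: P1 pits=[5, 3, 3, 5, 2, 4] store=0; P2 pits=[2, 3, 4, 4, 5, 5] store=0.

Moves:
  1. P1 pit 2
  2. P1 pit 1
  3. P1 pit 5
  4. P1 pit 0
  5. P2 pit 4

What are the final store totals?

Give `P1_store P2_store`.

Answer: 5 1

Derivation:
Move 1: P1 pit2 -> P1=[5,3,0,6,3,5](0) P2=[2,3,4,4,5,5](0)
Move 2: P1 pit1 -> P1=[5,0,1,7,4,5](0) P2=[2,3,4,4,5,5](0)
Move 3: P1 pit5 -> P1=[5,0,1,7,4,0](1) P2=[3,4,5,5,5,5](0)
Move 4: P1 pit0 -> P1=[0,1,2,8,5,0](5) P2=[0,4,5,5,5,5](0)
Move 5: P2 pit4 -> P1=[1,2,3,8,5,0](5) P2=[0,4,5,5,0,6](1)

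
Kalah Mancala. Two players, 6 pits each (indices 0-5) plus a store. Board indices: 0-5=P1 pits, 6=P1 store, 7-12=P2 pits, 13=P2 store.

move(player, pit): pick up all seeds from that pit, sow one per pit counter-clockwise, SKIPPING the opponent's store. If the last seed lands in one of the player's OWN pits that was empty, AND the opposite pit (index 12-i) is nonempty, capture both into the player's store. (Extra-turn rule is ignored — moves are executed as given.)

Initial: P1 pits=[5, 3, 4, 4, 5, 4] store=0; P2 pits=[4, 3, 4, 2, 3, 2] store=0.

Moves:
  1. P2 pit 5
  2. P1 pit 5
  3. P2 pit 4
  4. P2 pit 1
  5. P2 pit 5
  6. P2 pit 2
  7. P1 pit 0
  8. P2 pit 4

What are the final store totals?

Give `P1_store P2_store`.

Move 1: P2 pit5 -> P1=[6,3,4,4,5,4](0) P2=[4,3,4,2,3,0](1)
Move 2: P1 pit5 -> P1=[6,3,4,4,5,0](1) P2=[5,4,5,2,3,0](1)
Move 3: P2 pit4 -> P1=[7,3,4,4,5,0](1) P2=[5,4,5,2,0,1](2)
Move 4: P2 pit1 -> P1=[7,3,4,4,5,0](1) P2=[5,0,6,3,1,2](2)
Move 5: P2 pit5 -> P1=[8,3,4,4,5,0](1) P2=[5,0,6,3,1,0](3)
Move 6: P2 pit2 -> P1=[9,4,4,4,5,0](1) P2=[5,0,0,4,2,1](4)
Move 7: P1 pit0 -> P1=[0,5,5,5,6,1](2) P2=[6,1,1,4,2,1](4)
Move 8: P2 pit4 -> P1=[0,5,5,5,6,1](2) P2=[6,1,1,4,0,2](5)

Answer: 2 5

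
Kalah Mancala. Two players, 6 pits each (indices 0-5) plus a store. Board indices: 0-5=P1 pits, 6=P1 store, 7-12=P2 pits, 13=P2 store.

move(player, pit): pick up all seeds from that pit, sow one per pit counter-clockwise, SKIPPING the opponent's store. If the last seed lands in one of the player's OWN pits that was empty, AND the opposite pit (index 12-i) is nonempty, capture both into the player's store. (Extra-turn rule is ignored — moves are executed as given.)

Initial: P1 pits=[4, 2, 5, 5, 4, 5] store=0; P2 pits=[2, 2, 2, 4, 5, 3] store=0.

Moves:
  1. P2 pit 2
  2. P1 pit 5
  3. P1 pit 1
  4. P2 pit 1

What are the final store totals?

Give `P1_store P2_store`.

Move 1: P2 pit2 -> P1=[4,2,5,5,4,5](0) P2=[2,2,0,5,6,3](0)
Move 2: P1 pit5 -> P1=[4,2,5,5,4,0](1) P2=[3,3,1,6,6,3](0)
Move 3: P1 pit1 -> P1=[4,0,6,6,4,0](1) P2=[3,3,1,6,6,3](0)
Move 4: P2 pit1 -> P1=[4,0,6,6,4,0](1) P2=[3,0,2,7,7,3](0)

Answer: 1 0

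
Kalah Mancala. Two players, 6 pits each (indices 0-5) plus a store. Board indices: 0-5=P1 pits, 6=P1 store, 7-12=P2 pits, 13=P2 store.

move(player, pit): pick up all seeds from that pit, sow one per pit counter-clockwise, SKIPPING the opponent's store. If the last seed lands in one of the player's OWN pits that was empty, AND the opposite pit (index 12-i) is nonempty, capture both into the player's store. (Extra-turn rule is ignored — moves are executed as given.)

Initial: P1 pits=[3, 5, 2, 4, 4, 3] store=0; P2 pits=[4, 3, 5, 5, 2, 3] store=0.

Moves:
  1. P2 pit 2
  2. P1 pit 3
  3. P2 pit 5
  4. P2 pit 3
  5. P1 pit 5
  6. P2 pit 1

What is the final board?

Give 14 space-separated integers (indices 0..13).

Answer: 6 7 4 0 5 0 2 6 0 2 1 5 2 3

Derivation:
Move 1: P2 pit2 -> P1=[4,5,2,4,4,3](0) P2=[4,3,0,6,3,4](1)
Move 2: P1 pit3 -> P1=[4,5,2,0,5,4](1) P2=[5,3,0,6,3,4](1)
Move 3: P2 pit5 -> P1=[5,6,3,0,5,4](1) P2=[5,3,0,6,3,0](2)
Move 4: P2 pit3 -> P1=[6,7,4,0,5,4](1) P2=[5,3,0,0,4,1](3)
Move 5: P1 pit5 -> P1=[6,7,4,0,5,0](2) P2=[6,4,1,0,4,1](3)
Move 6: P2 pit1 -> P1=[6,7,4,0,5,0](2) P2=[6,0,2,1,5,2](3)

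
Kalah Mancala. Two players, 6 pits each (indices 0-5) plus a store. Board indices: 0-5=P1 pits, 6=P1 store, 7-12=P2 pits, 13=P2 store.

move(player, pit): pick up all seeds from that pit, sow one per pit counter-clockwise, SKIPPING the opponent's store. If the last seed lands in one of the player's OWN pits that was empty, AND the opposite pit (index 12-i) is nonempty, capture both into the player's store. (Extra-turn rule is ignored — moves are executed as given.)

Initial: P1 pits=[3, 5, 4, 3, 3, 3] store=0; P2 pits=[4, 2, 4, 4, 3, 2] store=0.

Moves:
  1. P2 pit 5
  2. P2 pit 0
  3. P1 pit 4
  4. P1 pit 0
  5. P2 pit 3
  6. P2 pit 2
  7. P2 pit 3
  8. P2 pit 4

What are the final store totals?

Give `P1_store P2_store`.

Move 1: P2 pit5 -> P1=[4,5,4,3,3,3](0) P2=[4,2,4,4,3,0](1)
Move 2: P2 pit0 -> P1=[4,5,4,3,3,3](0) P2=[0,3,5,5,4,0](1)
Move 3: P1 pit4 -> P1=[4,5,4,3,0,4](1) P2=[1,3,5,5,4,0](1)
Move 4: P1 pit0 -> P1=[0,6,5,4,0,4](5) P2=[1,0,5,5,4,0](1)
Move 5: P2 pit3 -> P1=[1,7,5,4,0,4](5) P2=[1,0,5,0,5,1](2)
Move 6: P2 pit2 -> P1=[2,7,5,4,0,4](5) P2=[1,0,0,1,6,2](3)
Move 7: P2 pit3 -> P1=[2,7,5,4,0,4](5) P2=[1,0,0,0,7,2](3)
Move 8: P2 pit4 -> P1=[3,8,6,5,1,4](5) P2=[1,0,0,0,0,3](4)

Answer: 5 4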